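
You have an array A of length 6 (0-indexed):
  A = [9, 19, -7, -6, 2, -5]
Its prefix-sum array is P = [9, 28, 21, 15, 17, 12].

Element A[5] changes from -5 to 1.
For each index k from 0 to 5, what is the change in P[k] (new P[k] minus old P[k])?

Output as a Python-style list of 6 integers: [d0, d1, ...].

Answer: [0, 0, 0, 0, 0, 6]

Derivation:
Element change: A[5] -5 -> 1, delta = 6
For k < 5: P[k] unchanged, delta_P[k] = 0
For k >= 5: P[k] shifts by exactly 6
Delta array: [0, 0, 0, 0, 0, 6]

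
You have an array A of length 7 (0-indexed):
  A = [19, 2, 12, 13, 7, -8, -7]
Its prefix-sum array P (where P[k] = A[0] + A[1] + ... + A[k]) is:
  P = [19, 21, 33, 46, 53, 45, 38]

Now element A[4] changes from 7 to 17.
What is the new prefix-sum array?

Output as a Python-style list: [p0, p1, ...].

Answer: [19, 21, 33, 46, 63, 55, 48]

Derivation:
Change: A[4] 7 -> 17, delta = 10
P[k] for k < 4: unchanged (A[4] not included)
P[k] for k >= 4: shift by delta = 10
  P[0] = 19 + 0 = 19
  P[1] = 21 + 0 = 21
  P[2] = 33 + 0 = 33
  P[3] = 46 + 0 = 46
  P[4] = 53 + 10 = 63
  P[5] = 45 + 10 = 55
  P[6] = 38 + 10 = 48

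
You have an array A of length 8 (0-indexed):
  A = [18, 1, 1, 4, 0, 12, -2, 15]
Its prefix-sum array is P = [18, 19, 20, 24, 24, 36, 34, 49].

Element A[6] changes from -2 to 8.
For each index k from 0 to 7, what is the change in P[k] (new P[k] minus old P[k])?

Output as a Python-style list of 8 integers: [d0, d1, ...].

Element change: A[6] -2 -> 8, delta = 10
For k < 6: P[k] unchanged, delta_P[k] = 0
For k >= 6: P[k] shifts by exactly 10
Delta array: [0, 0, 0, 0, 0, 0, 10, 10]

Answer: [0, 0, 0, 0, 0, 0, 10, 10]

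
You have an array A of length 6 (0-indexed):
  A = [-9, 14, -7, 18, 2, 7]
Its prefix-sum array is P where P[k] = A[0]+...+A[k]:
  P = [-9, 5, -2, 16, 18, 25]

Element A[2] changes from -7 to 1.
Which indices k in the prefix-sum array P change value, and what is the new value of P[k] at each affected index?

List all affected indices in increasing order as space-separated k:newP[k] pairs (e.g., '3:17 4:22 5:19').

Answer: 2:6 3:24 4:26 5:33

Derivation:
P[k] = A[0] + ... + A[k]
P[k] includes A[2] iff k >= 2
Affected indices: 2, 3, ..., 5; delta = 8
  P[2]: -2 + 8 = 6
  P[3]: 16 + 8 = 24
  P[4]: 18 + 8 = 26
  P[5]: 25 + 8 = 33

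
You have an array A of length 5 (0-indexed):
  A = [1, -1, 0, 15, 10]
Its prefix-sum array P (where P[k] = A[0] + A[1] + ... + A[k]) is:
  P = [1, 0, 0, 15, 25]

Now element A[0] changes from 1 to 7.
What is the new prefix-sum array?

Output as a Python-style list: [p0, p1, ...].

Change: A[0] 1 -> 7, delta = 6
P[k] for k < 0: unchanged (A[0] not included)
P[k] for k >= 0: shift by delta = 6
  P[0] = 1 + 6 = 7
  P[1] = 0 + 6 = 6
  P[2] = 0 + 6 = 6
  P[3] = 15 + 6 = 21
  P[4] = 25 + 6 = 31

Answer: [7, 6, 6, 21, 31]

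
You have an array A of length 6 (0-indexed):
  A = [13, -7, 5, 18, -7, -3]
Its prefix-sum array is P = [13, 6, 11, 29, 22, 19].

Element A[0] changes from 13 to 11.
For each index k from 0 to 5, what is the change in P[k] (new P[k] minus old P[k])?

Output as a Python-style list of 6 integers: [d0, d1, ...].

Answer: [-2, -2, -2, -2, -2, -2]

Derivation:
Element change: A[0] 13 -> 11, delta = -2
For k < 0: P[k] unchanged, delta_P[k] = 0
For k >= 0: P[k] shifts by exactly -2
Delta array: [-2, -2, -2, -2, -2, -2]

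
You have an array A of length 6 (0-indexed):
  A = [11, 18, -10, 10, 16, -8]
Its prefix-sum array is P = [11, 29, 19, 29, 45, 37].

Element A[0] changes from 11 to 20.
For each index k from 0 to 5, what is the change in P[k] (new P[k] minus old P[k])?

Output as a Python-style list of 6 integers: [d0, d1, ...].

Element change: A[0] 11 -> 20, delta = 9
For k < 0: P[k] unchanged, delta_P[k] = 0
For k >= 0: P[k] shifts by exactly 9
Delta array: [9, 9, 9, 9, 9, 9]

Answer: [9, 9, 9, 9, 9, 9]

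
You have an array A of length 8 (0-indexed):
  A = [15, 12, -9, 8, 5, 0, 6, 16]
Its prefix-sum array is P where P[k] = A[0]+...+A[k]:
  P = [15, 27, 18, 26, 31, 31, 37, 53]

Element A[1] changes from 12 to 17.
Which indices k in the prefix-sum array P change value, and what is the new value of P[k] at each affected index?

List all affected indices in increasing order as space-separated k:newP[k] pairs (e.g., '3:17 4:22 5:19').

P[k] = A[0] + ... + A[k]
P[k] includes A[1] iff k >= 1
Affected indices: 1, 2, ..., 7; delta = 5
  P[1]: 27 + 5 = 32
  P[2]: 18 + 5 = 23
  P[3]: 26 + 5 = 31
  P[4]: 31 + 5 = 36
  P[5]: 31 + 5 = 36
  P[6]: 37 + 5 = 42
  P[7]: 53 + 5 = 58

Answer: 1:32 2:23 3:31 4:36 5:36 6:42 7:58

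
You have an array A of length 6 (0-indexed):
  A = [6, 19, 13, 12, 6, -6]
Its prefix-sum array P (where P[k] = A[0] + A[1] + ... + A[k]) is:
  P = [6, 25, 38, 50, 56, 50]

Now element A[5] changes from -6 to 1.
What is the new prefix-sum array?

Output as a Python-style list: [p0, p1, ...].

Answer: [6, 25, 38, 50, 56, 57]

Derivation:
Change: A[5] -6 -> 1, delta = 7
P[k] for k < 5: unchanged (A[5] not included)
P[k] for k >= 5: shift by delta = 7
  P[0] = 6 + 0 = 6
  P[1] = 25 + 0 = 25
  P[2] = 38 + 0 = 38
  P[3] = 50 + 0 = 50
  P[4] = 56 + 0 = 56
  P[5] = 50 + 7 = 57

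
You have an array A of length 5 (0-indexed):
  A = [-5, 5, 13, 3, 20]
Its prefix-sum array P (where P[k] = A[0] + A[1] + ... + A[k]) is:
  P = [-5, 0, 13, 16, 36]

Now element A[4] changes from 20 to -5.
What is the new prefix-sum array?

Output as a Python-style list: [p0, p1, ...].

Change: A[4] 20 -> -5, delta = -25
P[k] for k < 4: unchanged (A[4] not included)
P[k] for k >= 4: shift by delta = -25
  P[0] = -5 + 0 = -5
  P[1] = 0 + 0 = 0
  P[2] = 13 + 0 = 13
  P[3] = 16 + 0 = 16
  P[4] = 36 + -25 = 11

Answer: [-5, 0, 13, 16, 11]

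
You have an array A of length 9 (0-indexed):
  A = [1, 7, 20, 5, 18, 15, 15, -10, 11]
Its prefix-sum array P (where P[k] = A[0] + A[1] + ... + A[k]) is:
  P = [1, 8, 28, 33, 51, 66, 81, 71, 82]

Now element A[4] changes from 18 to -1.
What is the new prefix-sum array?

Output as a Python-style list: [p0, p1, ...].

Change: A[4] 18 -> -1, delta = -19
P[k] for k < 4: unchanged (A[4] not included)
P[k] for k >= 4: shift by delta = -19
  P[0] = 1 + 0 = 1
  P[1] = 8 + 0 = 8
  P[2] = 28 + 0 = 28
  P[3] = 33 + 0 = 33
  P[4] = 51 + -19 = 32
  P[5] = 66 + -19 = 47
  P[6] = 81 + -19 = 62
  P[7] = 71 + -19 = 52
  P[8] = 82 + -19 = 63

Answer: [1, 8, 28, 33, 32, 47, 62, 52, 63]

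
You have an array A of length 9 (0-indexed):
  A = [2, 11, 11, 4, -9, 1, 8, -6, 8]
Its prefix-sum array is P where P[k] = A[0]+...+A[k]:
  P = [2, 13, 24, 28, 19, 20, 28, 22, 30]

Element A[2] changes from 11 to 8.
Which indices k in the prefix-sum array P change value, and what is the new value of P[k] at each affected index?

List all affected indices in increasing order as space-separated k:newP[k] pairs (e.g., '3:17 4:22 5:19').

Answer: 2:21 3:25 4:16 5:17 6:25 7:19 8:27

Derivation:
P[k] = A[0] + ... + A[k]
P[k] includes A[2] iff k >= 2
Affected indices: 2, 3, ..., 8; delta = -3
  P[2]: 24 + -3 = 21
  P[3]: 28 + -3 = 25
  P[4]: 19 + -3 = 16
  P[5]: 20 + -3 = 17
  P[6]: 28 + -3 = 25
  P[7]: 22 + -3 = 19
  P[8]: 30 + -3 = 27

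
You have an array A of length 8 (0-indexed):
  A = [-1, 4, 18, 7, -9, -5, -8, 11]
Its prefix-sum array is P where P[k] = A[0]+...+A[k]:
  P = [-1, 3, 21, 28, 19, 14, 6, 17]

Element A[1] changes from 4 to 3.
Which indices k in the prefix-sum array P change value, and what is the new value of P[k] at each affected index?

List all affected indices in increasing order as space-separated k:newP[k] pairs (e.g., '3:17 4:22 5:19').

P[k] = A[0] + ... + A[k]
P[k] includes A[1] iff k >= 1
Affected indices: 1, 2, ..., 7; delta = -1
  P[1]: 3 + -1 = 2
  P[2]: 21 + -1 = 20
  P[3]: 28 + -1 = 27
  P[4]: 19 + -1 = 18
  P[5]: 14 + -1 = 13
  P[6]: 6 + -1 = 5
  P[7]: 17 + -1 = 16

Answer: 1:2 2:20 3:27 4:18 5:13 6:5 7:16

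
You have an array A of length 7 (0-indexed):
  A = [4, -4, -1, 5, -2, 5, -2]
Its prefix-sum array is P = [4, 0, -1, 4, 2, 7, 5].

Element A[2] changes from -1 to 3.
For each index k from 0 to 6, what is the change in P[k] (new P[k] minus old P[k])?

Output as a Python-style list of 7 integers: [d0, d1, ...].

Element change: A[2] -1 -> 3, delta = 4
For k < 2: P[k] unchanged, delta_P[k] = 0
For k >= 2: P[k] shifts by exactly 4
Delta array: [0, 0, 4, 4, 4, 4, 4]

Answer: [0, 0, 4, 4, 4, 4, 4]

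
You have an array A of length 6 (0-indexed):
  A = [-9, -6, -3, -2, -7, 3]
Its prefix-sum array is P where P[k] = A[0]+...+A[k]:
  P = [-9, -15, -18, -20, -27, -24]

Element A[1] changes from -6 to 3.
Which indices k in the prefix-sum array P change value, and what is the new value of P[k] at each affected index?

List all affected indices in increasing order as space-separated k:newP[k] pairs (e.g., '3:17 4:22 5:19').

Answer: 1:-6 2:-9 3:-11 4:-18 5:-15

Derivation:
P[k] = A[0] + ... + A[k]
P[k] includes A[1] iff k >= 1
Affected indices: 1, 2, ..., 5; delta = 9
  P[1]: -15 + 9 = -6
  P[2]: -18 + 9 = -9
  P[3]: -20 + 9 = -11
  P[4]: -27 + 9 = -18
  P[5]: -24 + 9 = -15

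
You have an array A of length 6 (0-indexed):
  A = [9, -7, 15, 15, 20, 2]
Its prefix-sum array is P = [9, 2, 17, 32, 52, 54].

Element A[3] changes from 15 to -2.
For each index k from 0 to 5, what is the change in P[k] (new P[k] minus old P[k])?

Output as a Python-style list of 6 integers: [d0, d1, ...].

Element change: A[3] 15 -> -2, delta = -17
For k < 3: P[k] unchanged, delta_P[k] = 0
For k >= 3: P[k] shifts by exactly -17
Delta array: [0, 0, 0, -17, -17, -17]

Answer: [0, 0, 0, -17, -17, -17]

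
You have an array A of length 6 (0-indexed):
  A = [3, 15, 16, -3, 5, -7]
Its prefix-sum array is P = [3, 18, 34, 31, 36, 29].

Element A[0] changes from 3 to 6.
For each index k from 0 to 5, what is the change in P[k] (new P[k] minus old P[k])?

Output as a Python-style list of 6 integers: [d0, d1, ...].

Element change: A[0] 3 -> 6, delta = 3
For k < 0: P[k] unchanged, delta_P[k] = 0
For k >= 0: P[k] shifts by exactly 3
Delta array: [3, 3, 3, 3, 3, 3]

Answer: [3, 3, 3, 3, 3, 3]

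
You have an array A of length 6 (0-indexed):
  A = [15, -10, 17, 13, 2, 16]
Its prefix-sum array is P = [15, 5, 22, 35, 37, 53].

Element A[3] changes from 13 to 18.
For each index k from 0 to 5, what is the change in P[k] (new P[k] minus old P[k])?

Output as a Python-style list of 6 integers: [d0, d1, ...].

Element change: A[3] 13 -> 18, delta = 5
For k < 3: P[k] unchanged, delta_P[k] = 0
For k >= 3: P[k] shifts by exactly 5
Delta array: [0, 0, 0, 5, 5, 5]

Answer: [0, 0, 0, 5, 5, 5]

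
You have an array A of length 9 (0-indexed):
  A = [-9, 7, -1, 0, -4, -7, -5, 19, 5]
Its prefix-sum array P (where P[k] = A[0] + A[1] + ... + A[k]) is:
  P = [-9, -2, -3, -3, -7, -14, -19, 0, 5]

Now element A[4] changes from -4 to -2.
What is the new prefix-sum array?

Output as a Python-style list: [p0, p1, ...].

Change: A[4] -4 -> -2, delta = 2
P[k] for k < 4: unchanged (A[4] not included)
P[k] for k >= 4: shift by delta = 2
  P[0] = -9 + 0 = -9
  P[1] = -2 + 0 = -2
  P[2] = -3 + 0 = -3
  P[3] = -3 + 0 = -3
  P[4] = -7 + 2 = -5
  P[5] = -14 + 2 = -12
  P[6] = -19 + 2 = -17
  P[7] = 0 + 2 = 2
  P[8] = 5 + 2 = 7

Answer: [-9, -2, -3, -3, -5, -12, -17, 2, 7]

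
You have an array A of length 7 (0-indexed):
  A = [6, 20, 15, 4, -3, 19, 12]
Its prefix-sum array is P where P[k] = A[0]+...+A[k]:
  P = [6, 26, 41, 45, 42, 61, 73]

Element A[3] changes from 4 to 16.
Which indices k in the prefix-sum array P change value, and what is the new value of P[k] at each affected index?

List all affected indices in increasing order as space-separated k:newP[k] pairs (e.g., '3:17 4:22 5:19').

Answer: 3:57 4:54 5:73 6:85

Derivation:
P[k] = A[0] + ... + A[k]
P[k] includes A[3] iff k >= 3
Affected indices: 3, 4, ..., 6; delta = 12
  P[3]: 45 + 12 = 57
  P[4]: 42 + 12 = 54
  P[5]: 61 + 12 = 73
  P[6]: 73 + 12 = 85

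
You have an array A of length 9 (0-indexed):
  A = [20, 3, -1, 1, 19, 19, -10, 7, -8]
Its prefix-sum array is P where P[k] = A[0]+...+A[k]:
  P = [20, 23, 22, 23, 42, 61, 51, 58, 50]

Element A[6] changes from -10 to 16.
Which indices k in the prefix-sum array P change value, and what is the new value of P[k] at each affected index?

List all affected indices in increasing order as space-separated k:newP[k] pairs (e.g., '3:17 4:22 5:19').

P[k] = A[0] + ... + A[k]
P[k] includes A[6] iff k >= 6
Affected indices: 6, 7, ..., 8; delta = 26
  P[6]: 51 + 26 = 77
  P[7]: 58 + 26 = 84
  P[8]: 50 + 26 = 76

Answer: 6:77 7:84 8:76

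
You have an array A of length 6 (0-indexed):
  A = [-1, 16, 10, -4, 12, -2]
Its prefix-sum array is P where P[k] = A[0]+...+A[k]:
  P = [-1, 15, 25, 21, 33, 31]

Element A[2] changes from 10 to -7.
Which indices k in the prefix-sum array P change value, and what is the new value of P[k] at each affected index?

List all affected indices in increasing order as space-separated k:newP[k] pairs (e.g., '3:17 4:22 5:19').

Answer: 2:8 3:4 4:16 5:14

Derivation:
P[k] = A[0] + ... + A[k]
P[k] includes A[2] iff k >= 2
Affected indices: 2, 3, ..., 5; delta = -17
  P[2]: 25 + -17 = 8
  P[3]: 21 + -17 = 4
  P[4]: 33 + -17 = 16
  P[5]: 31 + -17 = 14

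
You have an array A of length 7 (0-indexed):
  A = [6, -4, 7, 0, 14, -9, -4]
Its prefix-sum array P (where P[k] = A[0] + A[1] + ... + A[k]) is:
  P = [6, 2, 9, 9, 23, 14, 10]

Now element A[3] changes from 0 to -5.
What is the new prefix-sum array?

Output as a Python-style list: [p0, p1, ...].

Change: A[3] 0 -> -5, delta = -5
P[k] for k < 3: unchanged (A[3] not included)
P[k] for k >= 3: shift by delta = -5
  P[0] = 6 + 0 = 6
  P[1] = 2 + 0 = 2
  P[2] = 9 + 0 = 9
  P[3] = 9 + -5 = 4
  P[4] = 23 + -5 = 18
  P[5] = 14 + -5 = 9
  P[6] = 10 + -5 = 5

Answer: [6, 2, 9, 4, 18, 9, 5]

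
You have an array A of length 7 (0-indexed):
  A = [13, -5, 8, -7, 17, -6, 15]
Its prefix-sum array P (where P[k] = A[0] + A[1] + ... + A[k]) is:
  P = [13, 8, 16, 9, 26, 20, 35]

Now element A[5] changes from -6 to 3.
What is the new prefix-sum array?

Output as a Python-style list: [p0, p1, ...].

Change: A[5] -6 -> 3, delta = 9
P[k] for k < 5: unchanged (A[5] not included)
P[k] for k >= 5: shift by delta = 9
  P[0] = 13 + 0 = 13
  P[1] = 8 + 0 = 8
  P[2] = 16 + 0 = 16
  P[3] = 9 + 0 = 9
  P[4] = 26 + 0 = 26
  P[5] = 20 + 9 = 29
  P[6] = 35 + 9 = 44

Answer: [13, 8, 16, 9, 26, 29, 44]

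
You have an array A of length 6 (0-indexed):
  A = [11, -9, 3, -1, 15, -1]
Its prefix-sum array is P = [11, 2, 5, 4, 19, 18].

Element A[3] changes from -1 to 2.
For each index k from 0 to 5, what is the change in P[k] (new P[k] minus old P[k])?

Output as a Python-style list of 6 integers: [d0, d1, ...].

Answer: [0, 0, 0, 3, 3, 3]

Derivation:
Element change: A[3] -1 -> 2, delta = 3
For k < 3: P[k] unchanged, delta_P[k] = 0
For k >= 3: P[k] shifts by exactly 3
Delta array: [0, 0, 0, 3, 3, 3]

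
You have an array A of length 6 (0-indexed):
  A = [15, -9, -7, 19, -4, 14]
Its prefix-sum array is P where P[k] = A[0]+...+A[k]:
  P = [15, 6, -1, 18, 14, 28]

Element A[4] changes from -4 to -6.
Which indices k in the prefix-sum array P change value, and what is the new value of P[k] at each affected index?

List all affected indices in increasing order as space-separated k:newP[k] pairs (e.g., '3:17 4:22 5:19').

P[k] = A[0] + ... + A[k]
P[k] includes A[4] iff k >= 4
Affected indices: 4, 5, ..., 5; delta = -2
  P[4]: 14 + -2 = 12
  P[5]: 28 + -2 = 26

Answer: 4:12 5:26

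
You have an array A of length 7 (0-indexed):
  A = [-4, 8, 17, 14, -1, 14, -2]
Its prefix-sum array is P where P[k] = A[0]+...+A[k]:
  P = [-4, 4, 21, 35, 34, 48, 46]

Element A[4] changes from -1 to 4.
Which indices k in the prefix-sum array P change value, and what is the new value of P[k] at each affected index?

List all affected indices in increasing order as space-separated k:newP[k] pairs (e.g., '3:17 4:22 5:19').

P[k] = A[0] + ... + A[k]
P[k] includes A[4] iff k >= 4
Affected indices: 4, 5, ..., 6; delta = 5
  P[4]: 34 + 5 = 39
  P[5]: 48 + 5 = 53
  P[6]: 46 + 5 = 51

Answer: 4:39 5:53 6:51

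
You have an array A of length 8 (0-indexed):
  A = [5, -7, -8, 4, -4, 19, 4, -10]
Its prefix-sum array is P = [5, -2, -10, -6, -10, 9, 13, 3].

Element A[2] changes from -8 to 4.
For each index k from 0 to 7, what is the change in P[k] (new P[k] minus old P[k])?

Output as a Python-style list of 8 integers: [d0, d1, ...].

Element change: A[2] -8 -> 4, delta = 12
For k < 2: P[k] unchanged, delta_P[k] = 0
For k >= 2: P[k] shifts by exactly 12
Delta array: [0, 0, 12, 12, 12, 12, 12, 12]

Answer: [0, 0, 12, 12, 12, 12, 12, 12]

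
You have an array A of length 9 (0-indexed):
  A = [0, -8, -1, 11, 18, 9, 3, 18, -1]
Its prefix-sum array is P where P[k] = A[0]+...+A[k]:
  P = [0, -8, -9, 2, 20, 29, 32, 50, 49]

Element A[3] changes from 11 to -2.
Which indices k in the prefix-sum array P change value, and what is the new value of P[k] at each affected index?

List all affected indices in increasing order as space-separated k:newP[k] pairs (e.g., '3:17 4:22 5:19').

P[k] = A[0] + ... + A[k]
P[k] includes A[3] iff k >= 3
Affected indices: 3, 4, ..., 8; delta = -13
  P[3]: 2 + -13 = -11
  P[4]: 20 + -13 = 7
  P[5]: 29 + -13 = 16
  P[6]: 32 + -13 = 19
  P[7]: 50 + -13 = 37
  P[8]: 49 + -13 = 36

Answer: 3:-11 4:7 5:16 6:19 7:37 8:36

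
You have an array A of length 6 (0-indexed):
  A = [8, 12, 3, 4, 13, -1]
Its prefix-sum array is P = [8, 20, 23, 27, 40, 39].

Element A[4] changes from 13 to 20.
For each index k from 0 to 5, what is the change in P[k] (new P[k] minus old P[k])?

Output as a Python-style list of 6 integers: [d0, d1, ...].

Element change: A[4] 13 -> 20, delta = 7
For k < 4: P[k] unchanged, delta_P[k] = 0
For k >= 4: P[k] shifts by exactly 7
Delta array: [0, 0, 0, 0, 7, 7]

Answer: [0, 0, 0, 0, 7, 7]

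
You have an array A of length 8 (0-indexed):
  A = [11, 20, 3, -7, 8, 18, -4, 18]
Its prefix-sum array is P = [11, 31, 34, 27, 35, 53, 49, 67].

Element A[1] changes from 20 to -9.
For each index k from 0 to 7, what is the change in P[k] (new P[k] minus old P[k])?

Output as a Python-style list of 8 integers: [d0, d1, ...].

Element change: A[1] 20 -> -9, delta = -29
For k < 1: P[k] unchanged, delta_P[k] = 0
For k >= 1: P[k] shifts by exactly -29
Delta array: [0, -29, -29, -29, -29, -29, -29, -29]

Answer: [0, -29, -29, -29, -29, -29, -29, -29]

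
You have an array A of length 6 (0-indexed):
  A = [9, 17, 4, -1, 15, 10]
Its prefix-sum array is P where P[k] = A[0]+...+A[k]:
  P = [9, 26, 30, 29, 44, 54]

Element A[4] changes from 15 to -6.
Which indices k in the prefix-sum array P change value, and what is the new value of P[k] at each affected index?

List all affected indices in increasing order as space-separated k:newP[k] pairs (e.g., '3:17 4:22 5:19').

P[k] = A[0] + ... + A[k]
P[k] includes A[4] iff k >= 4
Affected indices: 4, 5, ..., 5; delta = -21
  P[4]: 44 + -21 = 23
  P[5]: 54 + -21 = 33

Answer: 4:23 5:33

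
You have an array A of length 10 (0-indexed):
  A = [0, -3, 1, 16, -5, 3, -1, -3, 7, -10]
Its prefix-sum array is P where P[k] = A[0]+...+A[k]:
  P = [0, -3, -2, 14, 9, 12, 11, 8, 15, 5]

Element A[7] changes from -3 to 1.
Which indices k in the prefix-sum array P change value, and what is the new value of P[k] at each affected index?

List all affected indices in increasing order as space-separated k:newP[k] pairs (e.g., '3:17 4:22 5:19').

Answer: 7:12 8:19 9:9

Derivation:
P[k] = A[0] + ... + A[k]
P[k] includes A[7] iff k >= 7
Affected indices: 7, 8, ..., 9; delta = 4
  P[7]: 8 + 4 = 12
  P[8]: 15 + 4 = 19
  P[9]: 5 + 4 = 9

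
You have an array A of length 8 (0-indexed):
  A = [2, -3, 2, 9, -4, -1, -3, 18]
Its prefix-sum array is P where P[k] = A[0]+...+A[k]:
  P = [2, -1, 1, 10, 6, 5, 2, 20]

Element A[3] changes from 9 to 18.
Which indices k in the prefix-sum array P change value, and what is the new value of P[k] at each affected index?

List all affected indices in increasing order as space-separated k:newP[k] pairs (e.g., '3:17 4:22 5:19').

P[k] = A[0] + ... + A[k]
P[k] includes A[3] iff k >= 3
Affected indices: 3, 4, ..., 7; delta = 9
  P[3]: 10 + 9 = 19
  P[4]: 6 + 9 = 15
  P[5]: 5 + 9 = 14
  P[6]: 2 + 9 = 11
  P[7]: 20 + 9 = 29

Answer: 3:19 4:15 5:14 6:11 7:29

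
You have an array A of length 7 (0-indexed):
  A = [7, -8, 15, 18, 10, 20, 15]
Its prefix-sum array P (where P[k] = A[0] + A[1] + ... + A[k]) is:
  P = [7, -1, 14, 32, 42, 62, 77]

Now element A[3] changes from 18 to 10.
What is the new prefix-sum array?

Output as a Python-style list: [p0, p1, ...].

Answer: [7, -1, 14, 24, 34, 54, 69]

Derivation:
Change: A[3] 18 -> 10, delta = -8
P[k] for k < 3: unchanged (A[3] not included)
P[k] for k >= 3: shift by delta = -8
  P[0] = 7 + 0 = 7
  P[1] = -1 + 0 = -1
  P[2] = 14 + 0 = 14
  P[3] = 32 + -8 = 24
  P[4] = 42 + -8 = 34
  P[5] = 62 + -8 = 54
  P[6] = 77 + -8 = 69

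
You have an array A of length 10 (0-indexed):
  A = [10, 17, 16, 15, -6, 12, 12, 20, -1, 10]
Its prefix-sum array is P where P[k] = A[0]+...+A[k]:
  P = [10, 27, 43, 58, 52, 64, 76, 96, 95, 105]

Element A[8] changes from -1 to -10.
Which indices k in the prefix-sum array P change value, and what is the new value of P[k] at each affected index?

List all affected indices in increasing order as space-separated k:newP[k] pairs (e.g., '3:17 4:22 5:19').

Answer: 8:86 9:96

Derivation:
P[k] = A[0] + ... + A[k]
P[k] includes A[8] iff k >= 8
Affected indices: 8, 9, ..., 9; delta = -9
  P[8]: 95 + -9 = 86
  P[9]: 105 + -9 = 96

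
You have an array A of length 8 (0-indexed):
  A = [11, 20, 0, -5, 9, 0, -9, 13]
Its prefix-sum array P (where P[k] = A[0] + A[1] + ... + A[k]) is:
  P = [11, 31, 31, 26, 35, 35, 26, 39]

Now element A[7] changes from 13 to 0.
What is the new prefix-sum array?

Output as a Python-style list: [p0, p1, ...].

Answer: [11, 31, 31, 26, 35, 35, 26, 26]

Derivation:
Change: A[7] 13 -> 0, delta = -13
P[k] for k < 7: unchanged (A[7] not included)
P[k] for k >= 7: shift by delta = -13
  P[0] = 11 + 0 = 11
  P[1] = 31 + 0 = 31
  P[2] = 31 + 0 = 31
  P[3] = 26 + 0 = 26
  P[4] = 35 + 0 = 35
  P[5] = 35 + 0 = 35
  P[6] = 26 + 0 = 26
  P[7] = 39 + -13 = 26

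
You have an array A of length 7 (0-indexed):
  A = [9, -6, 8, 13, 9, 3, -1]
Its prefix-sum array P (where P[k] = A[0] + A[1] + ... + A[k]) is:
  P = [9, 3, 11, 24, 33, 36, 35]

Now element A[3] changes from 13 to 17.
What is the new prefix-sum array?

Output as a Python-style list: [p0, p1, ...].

Change: A[3] 13 -> 17, delta = 4
P[k] for k < 3: unchanged (A[3] not included)
P[k] for k >= 3: shift by delta = 4
  P[0] = 9 + 0 = 9
  P[1] = 3 + 0 = 3
  P[2] = 11 + 0 = 11
  P[3] = 24 + 4 = 28
  P[4] = 33 + 4 = 37
  P[5] = 36 + 4 = 40
  P[6] = 35 + 4 = 39

Answer: [9, 3, 11, 28, 37, 40, 39]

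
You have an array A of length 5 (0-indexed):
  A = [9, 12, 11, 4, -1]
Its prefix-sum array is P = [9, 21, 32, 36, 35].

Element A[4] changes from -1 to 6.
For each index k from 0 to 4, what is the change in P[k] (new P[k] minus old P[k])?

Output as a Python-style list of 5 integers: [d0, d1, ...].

Answer: [0, 0, 0, 0, 7]

Derivation:
Element change: A[4] -1 -> 6, delta = 7
For k < 4: P[k] unchanged, delta_P[k] = 0
For k >= 4: P[k] shifts by exactly 7
Delta array: [0, 0, 0, 0, 7]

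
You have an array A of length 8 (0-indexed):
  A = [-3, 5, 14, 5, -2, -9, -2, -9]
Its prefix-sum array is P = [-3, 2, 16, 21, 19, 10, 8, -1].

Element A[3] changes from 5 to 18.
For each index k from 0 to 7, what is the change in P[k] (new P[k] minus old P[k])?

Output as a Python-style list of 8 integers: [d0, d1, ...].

Element change: A[3] 5 -> 18, delta = 13
For k < 3: P[k] unchanged, delta_P[k] = 0
For k >= 3: P[k] shifts by exactly 13
Delta array: [0, 0, 0, 13, 13, 13, 13, 13]

Answer: [0, 0, 0, 13, 13, 13, 13, 13]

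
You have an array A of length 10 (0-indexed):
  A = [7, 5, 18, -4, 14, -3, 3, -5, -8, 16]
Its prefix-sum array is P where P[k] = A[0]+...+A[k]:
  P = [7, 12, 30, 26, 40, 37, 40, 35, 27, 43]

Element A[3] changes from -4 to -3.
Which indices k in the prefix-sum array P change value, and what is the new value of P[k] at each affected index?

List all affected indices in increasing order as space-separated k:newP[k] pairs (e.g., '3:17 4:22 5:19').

P[k] = A[0] + ... + A[k]
P[k] includes A[3] iff k >= 3
Affected indices: 3, 4, ..., 9; delta = 1
  P[3]: 26 + 1 = 27
  P[4]: 40 + 1 = 41
  P[5]: 37 + 1 = 38
  P[6]: 40 + 1 = 41
  P[7]: 35 + 1 = 36
  P[8]: 27 + 1 = 28
  P[9]: 43 + 1 = 44

Answer: 3:27 4:41 5:38 6:41 7:36 8:28 9:44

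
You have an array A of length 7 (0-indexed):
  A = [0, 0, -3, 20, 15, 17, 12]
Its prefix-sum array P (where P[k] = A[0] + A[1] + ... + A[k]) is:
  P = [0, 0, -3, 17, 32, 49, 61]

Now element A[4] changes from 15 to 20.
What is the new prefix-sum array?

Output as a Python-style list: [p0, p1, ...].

Change: A[4] 15 -> 20, delta = 5
P[k] for k < 4: unchanged (A[4] not included)
P[k] for k >= 4: shift by delta = 5
  P[0] = 0 + 0 = 0
  P[1] = 0 + 0 = 0
  P[2] = -3 + 0 = -3
  P[3] = 17 + 0 = 17
  P[4] = 32 + 5 = 37
  P[5] = 49 + 5 = 54
  P[6] = 61 + 5 = 66

Answer: [0, 0, -3, 17, 37, 54, 66]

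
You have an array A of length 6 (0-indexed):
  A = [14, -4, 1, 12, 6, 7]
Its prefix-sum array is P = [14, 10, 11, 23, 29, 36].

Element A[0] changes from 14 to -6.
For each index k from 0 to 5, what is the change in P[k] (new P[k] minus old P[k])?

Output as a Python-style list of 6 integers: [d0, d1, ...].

Element change: A[0] 14 -> -6, delta = -20
For k < 0: P[k] unchanged, delta_P[k] = 0
For k >= 0: P[k] shifts by exactly -20
Delta array: [-20, -20, -20, -20, -20, -20]

Answer: [-20, -20, -20, -20, -20, -20]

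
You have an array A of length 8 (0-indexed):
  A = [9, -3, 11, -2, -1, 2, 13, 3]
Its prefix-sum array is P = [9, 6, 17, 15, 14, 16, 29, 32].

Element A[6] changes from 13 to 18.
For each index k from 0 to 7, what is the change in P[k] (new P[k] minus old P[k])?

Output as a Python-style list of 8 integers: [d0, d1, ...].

Answer: [0, 0, 0, 0, 0, 0, 5, 5]

Derivation:
Element change: A[6] 13 -> 18, delta = 5
For k < 6: P[k] unchanged, delta_P[k] = 0
For k >= 6: P[k] shifts by exactly 5
Delta array: [0, 0, 0, 0, 0, 0, 5, 5]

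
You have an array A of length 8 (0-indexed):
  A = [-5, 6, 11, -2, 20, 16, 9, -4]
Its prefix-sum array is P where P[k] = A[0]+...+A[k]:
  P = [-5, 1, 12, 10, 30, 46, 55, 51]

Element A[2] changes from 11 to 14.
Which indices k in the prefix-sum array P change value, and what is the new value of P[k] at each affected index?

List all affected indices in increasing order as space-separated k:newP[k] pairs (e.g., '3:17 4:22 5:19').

Answer: 2:15 3:13 4:33 5:49 6:58 7:54

Derivation:
P[k] = A[0] + ... + A[k]
P[k] includes A[2] iff k >= 2
Affected indices: 2, 3, ..., 7; delta = 3
  P[2]: 12 + 3 = 15
  P[3]: 10 + 3 = 13
  P[4]: 30 + 3 = 33
  P[5]: 46 + 3 = 49
  P[6]: 55 + 3 = 58
  P[7]: 51 + 3 = 54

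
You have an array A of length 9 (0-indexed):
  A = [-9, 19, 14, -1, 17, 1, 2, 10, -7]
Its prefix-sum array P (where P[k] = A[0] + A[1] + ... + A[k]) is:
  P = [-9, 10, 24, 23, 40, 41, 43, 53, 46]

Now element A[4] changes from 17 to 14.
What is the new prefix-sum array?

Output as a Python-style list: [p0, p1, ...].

Answer: [-9, 10, 24, 23, 37, 38, 40, 50, 43]

Derivation:
Change: A[4] 17 -> 14, delta = -3
P[k] for k < 4: unchanged (A[4] not included)
P[k] for k >= 4: shift by delta = -3
  P[0] = -9 + 0 = -9
  P[1] = 10 + 0 = 10
  P[2] = 24 + 0 = 24
  P[3] = 23 + 0 = 23
  P[4] = 40 + -3 = 37
  P[5] = 41 + -3 = 38
  P[6] = 43 + -3 = 40
  P[7] = 53 + -3 = 50
  P[8] = 46 + -3 = 43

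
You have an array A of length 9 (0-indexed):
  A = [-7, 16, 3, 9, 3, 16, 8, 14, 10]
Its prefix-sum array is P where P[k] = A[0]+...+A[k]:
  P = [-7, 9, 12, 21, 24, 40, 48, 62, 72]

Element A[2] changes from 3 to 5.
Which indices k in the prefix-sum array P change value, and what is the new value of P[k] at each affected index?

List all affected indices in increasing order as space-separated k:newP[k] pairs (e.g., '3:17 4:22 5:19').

Answer: 2:14 3:23 4:26 5:42 6:50 7:64 8:74

Derivation:
P[k] = A[0] + ... + A[k]
P[k] includes A[2] iff k >= 2
Affected indices: 2, 3, ..., 8; delta = 2
  P[2]: 12 + 2 = 14
  P[3]: 21 + 2 = 23
  P[4]: 24 + 2 = 26
  P[5]: 40 + 2 = 42
  P[6]: 48 + 2 = 50
  P[7]: 62 + 2 = 64
  P[8]: 72 + 2 = 74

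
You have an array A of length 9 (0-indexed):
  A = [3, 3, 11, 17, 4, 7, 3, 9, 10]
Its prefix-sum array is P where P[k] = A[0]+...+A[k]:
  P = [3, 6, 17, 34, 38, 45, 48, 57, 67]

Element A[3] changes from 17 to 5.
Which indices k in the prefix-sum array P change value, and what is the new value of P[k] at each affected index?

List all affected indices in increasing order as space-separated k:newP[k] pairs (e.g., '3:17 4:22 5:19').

P[k] = A[0] + ... + A[k]
P[k] includes A[3] iff k >= 3
Affected indices: 3, 4, ..., 8; delta = -12
  P[3]: 34 + -12 = 22
  P[4]: 38 + -12 = 26
  P[5]: 45 + -12 = 33
  P[6]: 48 + -12 = 36
  P[7]: 57 + -12 = 45
  P[8]: 67 + -12 = 55

Answer: 3:22 4:26 5:33 6:36 7:45 8:55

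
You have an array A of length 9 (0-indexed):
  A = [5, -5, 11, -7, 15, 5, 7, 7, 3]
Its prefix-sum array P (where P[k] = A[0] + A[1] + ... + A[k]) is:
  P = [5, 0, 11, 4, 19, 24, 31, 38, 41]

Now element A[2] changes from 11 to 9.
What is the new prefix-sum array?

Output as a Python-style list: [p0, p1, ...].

Answer: [5, 0, 9, 2, 17, 22, 29, 36, 39]

Derivation:
Change: A[2] 11 -> 9, delta = -2
P[k] for k < 2: unchanged (A[2] not included)
P[k] for k >= 2: shift by delta = -2
  P[0] = 5 + 0 = 5
  P[1] = 0 + 0 = 0
  P[2] = 11 + -2 = 9
  P[3] = 4 + -2 = 2
  P[4] = 19 + -2 = 17
  P[5] = 24 + -2 = 22
  P[6] = 31 + -2 = 29
  P[7] = 38 + -2 = 36
  P[8] = 41 + -2 = 39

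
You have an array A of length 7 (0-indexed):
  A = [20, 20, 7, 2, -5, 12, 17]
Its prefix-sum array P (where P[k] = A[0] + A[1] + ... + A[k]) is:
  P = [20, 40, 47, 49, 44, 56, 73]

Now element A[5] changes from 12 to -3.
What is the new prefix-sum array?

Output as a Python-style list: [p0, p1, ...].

Answer: [20, 40, 47, 49, 44, 41, 58]

Derivation:
Change: A[5] 12 -> -3, delta = -15
P[k] for k < 5: unchanged (A[5] not included)
P[k] for k >= 5: shift by delta = -15
  P[0] = 20 + 0 = 20
  P[1] = 40 + 0 = 40
  P[2] = 47 + 0 = 47
  P[3] = 49 + 0 = 49
  P[4] = 44 + 0 = 44
  P[5] = 56 + -15 = 41
  P[6] = 73 + -15 = 58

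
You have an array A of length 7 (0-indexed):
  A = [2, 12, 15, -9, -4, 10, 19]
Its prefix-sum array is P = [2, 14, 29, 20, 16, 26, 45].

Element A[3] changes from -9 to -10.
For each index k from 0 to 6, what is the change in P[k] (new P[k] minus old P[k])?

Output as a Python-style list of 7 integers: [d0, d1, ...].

Answer: [0, 0, 0, -1, -1, -1, -1]

Derivation:
Element change: A[3] -9 -> -10, delta = -1
For k < 3: P[k] unchanged, delta_P[k] = 0
For k >= 3: P[k] shifts by exactly -1
Delta array: [0, 0, 0, -1, -1, -1, -1]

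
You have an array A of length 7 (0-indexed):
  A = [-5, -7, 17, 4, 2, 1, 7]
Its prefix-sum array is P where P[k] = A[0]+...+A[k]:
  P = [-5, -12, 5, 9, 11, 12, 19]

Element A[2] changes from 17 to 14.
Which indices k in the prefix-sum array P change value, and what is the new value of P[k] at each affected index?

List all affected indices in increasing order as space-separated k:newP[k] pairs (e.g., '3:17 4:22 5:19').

Answer: 2:2 3:6 4:8 5:9 6:16

Derivation:
P[k] = A[0] + ... + A[k]
P[k] includes A[2] iff k >= 2
Affected indices: 2, 3, ..., 6; delta = -3
  P[2]: 5 + -3 = 2
  P[3]: 9 + -3 = 6
  P[4]: 11 + -3 = 8
  P[5]: 12 + -3 = 9
  P[6]: 19 + -3 = 16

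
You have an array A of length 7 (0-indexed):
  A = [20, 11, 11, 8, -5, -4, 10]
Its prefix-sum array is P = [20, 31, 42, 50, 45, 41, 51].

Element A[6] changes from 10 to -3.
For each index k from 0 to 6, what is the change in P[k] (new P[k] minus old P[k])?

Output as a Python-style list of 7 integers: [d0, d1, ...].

Element change: A[6] 10 -> -3, delta = -13
For k < 6: P[k] unchanged, delta_P[k] = 0
For k >= 6: P[k] shifts by exactly -13
Delta array: [0, 0, 0, 0, 0, 0, -13]

Answer: [0, 0, 0, 0, 0, 0, -13]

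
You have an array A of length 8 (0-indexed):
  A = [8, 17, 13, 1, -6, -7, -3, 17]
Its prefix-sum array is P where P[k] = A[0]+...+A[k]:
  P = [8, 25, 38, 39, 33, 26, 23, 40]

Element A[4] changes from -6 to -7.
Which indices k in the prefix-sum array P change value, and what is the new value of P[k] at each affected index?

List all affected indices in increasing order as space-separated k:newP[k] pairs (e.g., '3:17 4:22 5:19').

Answer: 4:32 5:25 6:22 7:39

Derivation:
P[k] = A[0] + ... + A[k]
P[k] includes A[4] iff k >= 4
Affected indices: 4, 5, ..., 7; delta = -1
  P[4]: 33 + -1 = 32
  P[5]: 26 + -1 = 25
  P[6]: 23 + -1 = 22
  P[7]: 40 + -1 = 39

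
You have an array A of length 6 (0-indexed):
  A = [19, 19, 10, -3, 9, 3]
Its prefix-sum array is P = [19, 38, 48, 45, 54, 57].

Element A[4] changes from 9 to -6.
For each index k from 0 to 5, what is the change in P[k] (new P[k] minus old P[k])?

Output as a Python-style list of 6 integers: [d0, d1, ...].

Element change: A[4] 9 -> -6, delta = -15
For k < 4: P[k] unchanged, delta_P[k] = 0
For k >= 4: P[k] shifts by exactly -15
Delta array: [0, 0, 0, 0, -15, -15]

Answer: [0, 0, 0, 0, -15, -15]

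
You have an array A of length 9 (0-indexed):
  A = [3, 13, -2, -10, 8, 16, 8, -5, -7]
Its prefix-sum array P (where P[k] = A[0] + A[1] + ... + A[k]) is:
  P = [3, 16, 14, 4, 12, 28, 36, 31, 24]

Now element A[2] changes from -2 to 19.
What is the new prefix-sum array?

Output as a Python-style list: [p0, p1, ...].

Answer: [3, 16, 35, 25, 33, 49, 57, 52, 45]

Derivation:
Change: A[2] -2 -> 19, delta = 21
P[k] for k < 2: unchanged (A[2] not included)
P[k] for k >= 2: shift by delta = 21
  P[0] = 3 + 0 = 3
  P[1] = 16 + 0 = 16
  P[2] = 14 + 21 = 35
  P[3] = 4 + 21 = 25
  P[4] = 12 + 21 = 33
  P[5] = 28 + 21 = 49
  P[6] = 36 + 21 = 57
  P[7] = 31 + 21 = 52
  P[8] = 24 + 21 = 45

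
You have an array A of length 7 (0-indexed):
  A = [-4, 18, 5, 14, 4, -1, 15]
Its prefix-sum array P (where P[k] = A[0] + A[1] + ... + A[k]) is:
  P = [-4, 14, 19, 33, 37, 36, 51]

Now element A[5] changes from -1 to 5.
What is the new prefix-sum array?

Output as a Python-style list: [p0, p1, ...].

Change: A[5] -1 -> 5, delta = 6
P[k] for k < 5: unchanged (A[5] not included)
P[k] for k >= 5: shift by delta = 6
  P[0] = -4 + 0 = -4
  P[1] = 14 + 0 = 14
  P[2] = 19 + 0 = 19
  P[3] = 33 + 0 = 33
  P[4] = 37 + 0 = 37
  P[5] = 36 + 6 = 42
  P[6] = 51 + 6 = 57

Answer: [-4, 14, 19, 33, 37, 42, 57]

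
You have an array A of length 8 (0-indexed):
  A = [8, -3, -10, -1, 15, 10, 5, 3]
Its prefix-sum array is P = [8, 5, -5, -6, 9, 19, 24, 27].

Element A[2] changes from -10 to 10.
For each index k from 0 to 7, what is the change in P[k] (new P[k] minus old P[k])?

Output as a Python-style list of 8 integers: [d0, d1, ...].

Answer: [0, 0, 20, 20, 20, 20, 20, 20]

Derivation:
Element change: A[2] -10 -> 10, delta = 20
For k < 2: P[k] unchanged, delta_P[k] = 0
For k >= 2: P[k] shifts by exactly 20
Delta array: [0, 0, 20, 20, 20, 20, 20, 20]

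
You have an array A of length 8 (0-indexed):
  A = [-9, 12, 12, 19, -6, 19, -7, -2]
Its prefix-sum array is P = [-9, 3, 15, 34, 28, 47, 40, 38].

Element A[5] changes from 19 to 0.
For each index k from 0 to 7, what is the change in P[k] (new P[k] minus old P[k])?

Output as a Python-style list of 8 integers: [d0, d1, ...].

Element change: A[5] 19 -> 0, delta = -19
For k < 5: P[k] unchanged, delta_P[k] = 0
For k >= 5: P[k] shifts by exactly -19
Delta array: [0, 0, 0, 0, 0, -19, -19, -19]

Answer: [0, 0, 0, 0, 0, -19, -19, -19]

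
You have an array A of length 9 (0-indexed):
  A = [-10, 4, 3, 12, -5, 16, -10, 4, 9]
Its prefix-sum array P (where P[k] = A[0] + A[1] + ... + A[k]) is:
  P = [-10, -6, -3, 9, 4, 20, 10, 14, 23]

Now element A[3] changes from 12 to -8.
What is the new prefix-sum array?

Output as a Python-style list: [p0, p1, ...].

Answer: [-10, -6, -3, -11, -16, 0, -10, -6, 3]

Derivation:
Change: A[3] 12 -> -8, delta = -20
P[k] for k < 3: unchanged (A[3] not included)
P[k] for k >= 3: shift by delta = -20
  P[0] = -10 + 0 = -10
  P[1] = -6 + 0 = -6
  P[2] = -3 + 0 = -3
  P[3] = 9 + -20 = -11
  P[4] = 4 + -20 = -16
  P[5] = 20 + -20 = 0
  P[6] = 10 + -20 = -10
  P[7] = 14 + -20 = -6
  P[8] = 23 + -20 = 3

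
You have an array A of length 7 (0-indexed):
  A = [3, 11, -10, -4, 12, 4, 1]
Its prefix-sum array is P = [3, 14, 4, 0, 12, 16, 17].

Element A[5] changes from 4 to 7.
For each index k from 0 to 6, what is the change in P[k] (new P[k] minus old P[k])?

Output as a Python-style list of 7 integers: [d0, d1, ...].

Element change: A[5] 4 -> 7, delta = 3
For k < 5: P[k] unchanged, delta_P[k] = 0
For k >= 5: P[k] shifts by exactly 3
Delta array: [0, 0, 0, 0, 0, 3, 3]

Answer: [0, 0, 0, 0, 0, 3, 3]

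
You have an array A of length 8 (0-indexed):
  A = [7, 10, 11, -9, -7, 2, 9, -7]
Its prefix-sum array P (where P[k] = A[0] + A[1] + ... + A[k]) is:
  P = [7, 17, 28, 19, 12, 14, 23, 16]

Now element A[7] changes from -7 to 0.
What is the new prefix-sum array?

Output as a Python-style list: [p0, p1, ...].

Change: A[7] -7 -> 0, delta = 7
P[k] for k < 7: unchanged (A[7] not included)
P[k] for k >= 7: shift by delta = 7
  P[0] = 7 + 0 = 7
  P[1] = 17 + 0 = 17
  P[2] = 28 + 0 = 28
  P[3] = 19 + 0 = 19
  P[4] = 12 + 0 = 12
  P[5] = 14 + 0 = 14
  P[6] = 23 + 0 = 23
  P[7] = 16 + 7 = 23

Answer: [7, 17, 28, 19, 12, 14, 23, 23]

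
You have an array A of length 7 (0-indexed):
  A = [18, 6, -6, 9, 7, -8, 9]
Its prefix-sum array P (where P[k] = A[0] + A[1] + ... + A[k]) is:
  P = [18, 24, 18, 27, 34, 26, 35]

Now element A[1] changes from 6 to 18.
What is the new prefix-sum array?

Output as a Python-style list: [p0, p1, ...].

Answer: [18, 36, 30, 39, 46, 38, 47]

Derivation:
Change: A[1] 6 -> 18, delta = 12
P[k] for k < 1: unchanged (A[1] not included)
P[k] for k >= 1: shift by delta = 12
  P[0] = 18 + 0 = 18
  P[1] = 24 + 12 = 36
  P[2] = 18 + 12 = 30
  P[3] = 27 + 12 = 39
  P[4] = 34 + 12 = 46
  P[5] = 26 + 12 = 38
  P[6] = 35 + 12 = 47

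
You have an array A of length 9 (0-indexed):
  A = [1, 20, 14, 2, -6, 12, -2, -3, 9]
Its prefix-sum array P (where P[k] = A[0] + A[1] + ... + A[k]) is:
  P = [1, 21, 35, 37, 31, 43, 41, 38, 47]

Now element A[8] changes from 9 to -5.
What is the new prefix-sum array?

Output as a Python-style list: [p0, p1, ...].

Answer: [1, 21, 35, 37, 31, 43, 41, 38, 33]

Derivation:
Change: A[8] 9 -> -5, delta = -14
P[k] for k < 8: unchanged (A[8] not included)
P[k] for k >= 8: shift by delta = -14
  P[0] = 1 + 0 = 1
  P[1] = 21 + 0 = 21
  P[2] = 35 + 0 = 35
  P[3] = 37 + 0 = 37
  P[4] = 31 + 0 = 31
  P[5] = 43 + 0 = 43
  P[6] = 41 + 0 = 41
  P[7] = 38 + 0 = 38
  P[8] = 47 + -14 = 33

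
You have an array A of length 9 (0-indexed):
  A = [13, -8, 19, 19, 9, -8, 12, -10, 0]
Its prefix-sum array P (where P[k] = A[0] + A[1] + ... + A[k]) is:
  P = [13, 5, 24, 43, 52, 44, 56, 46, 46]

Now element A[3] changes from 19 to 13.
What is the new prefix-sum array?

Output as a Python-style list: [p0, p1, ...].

Change: A[3] 19 -> 13, delta = -6
P[k] for k < 3: unchanged (A[3] not included)
P[k] for k >= 3: shift by delta = -6
  P[0] = 13 + 0 = 13
  P[1] = 5 + 0 = 5
  P[2] = 24 + 0 = 24
  P[3] = 43 + -6 = 37
  P[4] = 52 + -6 = 46
  P[5] = 44 + -6 = 38
  P[6] = 56 + -6 = 50
  P[7] = 46 + -6 = 40
  P[8] = 46 + -6 = 40

Answer: [13, 5, 24, 37, 46, 38, 50, 40, 40]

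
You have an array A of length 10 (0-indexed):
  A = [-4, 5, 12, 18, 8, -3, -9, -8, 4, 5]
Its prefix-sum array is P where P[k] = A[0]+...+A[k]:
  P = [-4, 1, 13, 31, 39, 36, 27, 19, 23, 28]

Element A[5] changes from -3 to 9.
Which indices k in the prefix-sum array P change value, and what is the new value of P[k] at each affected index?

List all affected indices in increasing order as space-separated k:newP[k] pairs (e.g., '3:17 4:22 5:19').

P[k] = A[0] + ... + A[k]
P[k] includes A[5] iff k >= 5
Affected indices: 5, 6, ..., 9; delta = 12
  P[5]: 36 + 12 = 48
  P[6]: 27 + 12 = 39
  P[7]: 19 + 12 = 31
  P[8]: 23 + 12 = 35
  P[9]: 28 + 12 = 40

Answer: 5:48 6:39 7:31 8:35 9:40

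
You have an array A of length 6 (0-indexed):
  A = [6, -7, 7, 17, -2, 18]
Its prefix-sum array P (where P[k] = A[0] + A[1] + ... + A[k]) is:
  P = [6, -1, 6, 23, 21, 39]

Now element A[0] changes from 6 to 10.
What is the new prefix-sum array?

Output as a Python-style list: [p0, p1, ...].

Answer: [10, 3, 10, 27, 25, 43]

Derivation:
Change: A[0] 6 -> 10, delta = 4
P[k] for k < 0: unchanged (A[0] not included)
P[k] for k >= 0: shift by delta = 4
  P[0] = 6 + 4 = 10
  P[1] = -1 + 4 = 3
  P[2] = 6 + 4 = 10
  P[3] = 23 + 4 = 27
  P[4] = 21 + 4 = 25
  P[5] = 39 + 4 = 43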